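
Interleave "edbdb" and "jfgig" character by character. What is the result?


Interleaving "edbdb" and "jfgig":
  Position 0: 'e' from first, 'j' from second => "ej"
  Position 1: 'd' from first, 'f' from second => "df"
  Position 2: 'b' from first, 'g' from second => "bg"
  Position 3: 'd' from first, 'i' from second => "di"
  Position 4: 'b' from first, 'g' from second => "bg"
Result: ejdfbgdibg

ejdfbgdibg


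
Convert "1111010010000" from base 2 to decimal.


Input: "1111010010000" in base 2
Positional expansion:
  Digit '1' (value 1) x 2^12 = 4096
  Digit '1' (value 1) x 2^11 = 2048
  Digit '1' (value 1) x 2^10 = 1024
  Digit '1' (value 1) x 2^9 = 512
  Digit '0' (value 0) x 2^8 = 0
  Digit '1' (value 1) x 2^7 = 128
  Digit '0' (value 0) x 2^6 = 0
  Digit '0' (value 0) x 2^5 = 0
  Digit '1' (value 1) x 2^4 = 16
  Digit '0' (value 0) x 2^3 = 0
  Digit '0' (value 0) x 2^2 = 0
  Digit '0' (value 0) x 2^1 = 0
  Digit '0' (value 0) x 2^0 = 0
Sum = 7824

7824


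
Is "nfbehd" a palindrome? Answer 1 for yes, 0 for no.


Input: nfbehd
Reversed: dhebfn
  Compare pos 0 ('n') with pos 5 ('d'): MISMATCH
  Compare pos 1 ('f') with pos 4 ('h'): MISMATCH
  Compare pos 2 ('b') with pos 3 ('e'): MISMATCH
Result: not a palindrome

0


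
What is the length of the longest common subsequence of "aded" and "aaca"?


LCS of "aded" and "aaca"
DP table:
           a    a    c    a
      0    0    0    0    0
  a   0    1    1    1    1
  d   0    1    1    1    1
  e   0    1    1    1    1
  d   0    1    1    1    1
LCS length = dp[4][4] = 1

1


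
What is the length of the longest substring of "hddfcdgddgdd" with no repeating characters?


Input: "hddfcdgddgdd"
Sliding window (track last position of each char):
  Position 0 ('h'): window [0,0] length 1 -- new best
  Position 1 ('d'): window [0,1] length 2 -- new best
  Position 2 ('d'): repeat (last at 1), move window start to 2
  Position 2 ('d'): window [2,2] length 1
  Position 3 ('f'): window [2,3] length 2
  Position 4 ('c'): window [2,4] length 3 -- new best
  Position 5 ('d'): repeat (last at 2), move window start to 3
  Position 5 ('d'): window [3,5] length 3
  Position 6 ('g'): window [3,6] length 4 -- new best
  Position 7 ('d'): repeat (last at 5), move window start to 6
  Position 7 ('d'): window [6,7] length 2
  Position 8 ('d'): repeat (last at 7), move window start to 8
  Position 8 ('d'): window [8,8] length 1
  Position 9 ('g'): window [8,9] length 2
  Position 10 ('d'): repeat (last at 8), move window start to 9
  Position 10 ('d'): window [9,10] length 2
  Position 11 ('d'): repeat (last at 10), move window start to 11
  Position 11 ('d'): window [11,11] length 1
Longest substring with no repeats: "fcdg" with length 4

4


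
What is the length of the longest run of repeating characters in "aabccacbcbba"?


Input: "aabccacbcbba"
Scanning for longest run:
  Position 1 ('a'): continues run of 'a', length=2
  Position 2 ('b'): new char, reset run to 1
  Position 3 ('c'): new char, reset run to 1
  Position 4 ('c'): continues run of 'c', length=2
  Position 5 ('a'): new char, reset run to 1
  Position 6 ('c'): new char, reset run to 1
  Position 7 ('b'): new char, reset run to 1
  Position 8 ('c'): new char, reset run to 1
  Position 9 ('b'): new char, reset run to 1
  Position 10 ('b'): continues run of 'b', length=2
  Position 11 ('a'): new char, reset run to 1
Longest run: 'a' with length 2

2


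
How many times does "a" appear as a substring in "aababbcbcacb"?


Searching for "a" in "aababbcbcacb"
Scanning each position:
  Position 0: "a" => MATCH
  Position 1: "a" => MATCH
  Position 2: "b" => no
  Position 3: "a" => MATCH
  Position 4: "b" => no
  Position 5: "b" => no
  Position 6: "c" => no
  Position 7: "b" => no
  Position 8: "c" => no
  Position 9: "a" => MATCH
  Position 10: "c" => no
  Position 11: "b" => no
Total occurrences: 4

4


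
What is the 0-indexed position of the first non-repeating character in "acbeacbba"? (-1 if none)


Input: acbeacbba
Character frequencies:
  'a': 3
  'b': 3
  'c': 2
  'e': 1
Scanning left to right for freq == 1:
  Position 0 ('a'): freq=3, skip
  Position 1 ('c'): freq=2, skip
  Position 2 ('b'): freq=3, skip
  Position 3 ('e'): unique! => answer = 3

3


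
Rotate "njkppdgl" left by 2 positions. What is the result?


Input: "njkppdgl", rotate left by 2
First 2 characters: "nj"
Remaining characters: "kppdgl"
Concatenate remaining + first: "kppdgl" + "nj" = "kppdglnj"

kppdglnj


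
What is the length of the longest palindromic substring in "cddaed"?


Input: "cddaed"
Checking substrings for palindromes:
  [1:3] "dd" (len 2) => palindrome
Longest palindromic substring: "dd" with length 2

2


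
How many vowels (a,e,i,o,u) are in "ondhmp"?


Input: ondhmp
Checking each character:
  'o' at position 0: vowel (running total: 1)
  'n' at position 1: consonant
  'd' at position 2: consonant
  'h' at position 3: consonant
  'm' at position 4: consonant
  'p' at position 5: consonant
Total vowels: 1

1


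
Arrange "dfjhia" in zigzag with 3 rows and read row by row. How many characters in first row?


Zigzag "dfjhia" into 3 rows:
Placing characters:
  'd' => row 0
  'f' => row 1
  'j' => row 2
  'h' => row 1
  'i' => row 0
  'a' => row 1
Rows:
  Row 0: "di"
  Row 1: "fha"
  Row 2: "j"
First row length: 2

2


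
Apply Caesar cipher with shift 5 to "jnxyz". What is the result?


Caesar cipher: shift "jnxyz" by 5
  'j' (pos 9) + 5 = pos 14 = 'o'
  'n' (pos 13) + 5 = pos 18 = 's'
  'x' (pos 23) + 5 = pos 2 = 'c'
  'y' (pos 24) + 5 = pos 3 = 'd'
  'z' (pos 25) + 5 = pos 4 = 'e'
Result: oscde

oscde


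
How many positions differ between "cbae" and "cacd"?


Comparing "cbae" and "cacd" position by position:
  Position 0: 'c' vs 'c' => same
  Position 1: 'b' vs 'a' => DIFFER
  Position 2: 'a' vs 'c' => DIFFER
  Position 3: 'e' vs 'd' => DIFFER
Positions that differ: 3

3


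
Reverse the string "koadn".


Input: koadn
Reading characters right to left:
  Position 4: 'n'
  Position 3: 'd'
  Position 2: 'a'
  Position 1: 'o'
  Position 0: 'k'
Reversed: ndaok

ndaok


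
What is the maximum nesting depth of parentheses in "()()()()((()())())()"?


Input: "()()()()((()())())()"
Tracking depth:
  Position 0 '(': depth becomes 1
  Position 1 ')': depth becomes 0
  Position 2 '(': depth becomes 1
  Position 3 ')': depth becomes 0
  Position 4 '(': depth becomes 1
  Position 5 ')': depth becomes 0
  Position 6 '(': depth becomes 1
  Position 7 ')': depth becomes 0
  Position 8 '(': depth becomes 1
  Position 9 '(': depth becomes 2
  Position 10 '(': depth becomes 3
  Position 11 ')': depth becomes 2
  Position 12 '(': depth becomes 3
  Position 13 ')': depth becomes 2
  Position 14 ')': depth becomes 1
  Position 15 '(': depth becomes 2
  Position 16 ')': depth becomes 1
  Position 17 ')': depth becomes 0
  Position 18 '(': depth becomes 1
  Position 19 ')': depth becomes 0
Maximum depth reached: 3

3


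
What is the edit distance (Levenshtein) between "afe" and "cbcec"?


Computing edit distance: "afe" -> "cbcec"
DP table:
           c    b    c    e    c
      0    1    2    3    4    5
  a   1    1    2    3    4    5
  f   2    2    2    3    4    5
  e   3    3    3    3    3    4
Edit distance = dp[3][5] = 4

4


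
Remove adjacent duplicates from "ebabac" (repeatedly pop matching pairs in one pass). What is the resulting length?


Input: ebabac
Stack-based adjacent duplicate removal:
  Read 'e': push. Stack: e
  Read 'b': push. Stack: eb
  Read 'a': push. Stack: eba
  Read 'b': push. Stack: ebab
  Read 'a': push. Stack: ebaba
  Read 'c': push. Stack: ebabac
Final stack: "ebabac" (length 6)

6


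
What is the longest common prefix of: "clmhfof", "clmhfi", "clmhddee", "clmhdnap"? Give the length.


Words: clmhfof, clmhfi, clmhddee, clmhdnap
  Position 0: all 'c' => match
  Position 1: all 'l' => match
  Position 2: all 'm' => match
  Position 3: all 'h' => match
  Position 4: ('f', 'f', 'd', 'd') => mismatch, stop
LCP = "clmh" (length 4)

4


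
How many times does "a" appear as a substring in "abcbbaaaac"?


Searching for "a" in "abcbbaaaac"
Scanning each position:
  Position 0: "a" => MATCH
  Position 1: "b" => no
  Position 2: "c" => no
  Position 3: "b" => no
  Position 4: "b" => no
  Position 5: "a" => MATCH
  Position 6: "a" => MATCH
  Position 7: "a" => MATCH
  Position 8: "a" => MATCH
  Position 9: "c" => no
Total occurrences: 5

5


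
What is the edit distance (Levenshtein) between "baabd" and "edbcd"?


Computing edit distance: "baabd" -> "edbcd"
DP table:
           e    d    b    c    d
      0    1    2    3    4    5
  b   1    1    2    2    3    4
  a   2    2    2    3    3    4
  a   3    3    3    3    4    4
  b   4    4    4    3    4    5
  d   5    5    4    4    4    4
Edit distance = dp[5][5] = 4

4


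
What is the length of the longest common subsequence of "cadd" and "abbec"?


LCS of "cadd" and "abbec"
DP table:
           a    b    b    e    c
      0    0    0    0    0    0
  c   0    0    0    0    0    1
  a   0    1    1    1    1    1
  d   0    1    1    1    1    1
  d   0    1    1    1    1    1
LCS length = dp[4][5] = 1

1


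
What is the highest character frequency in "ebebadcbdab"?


Input: ebebadcbdab
Character counts:
  'a': 2
  'b': 4
  'c': 1
  'd': 2
  'e': 2
Maximum frequency: 4

4


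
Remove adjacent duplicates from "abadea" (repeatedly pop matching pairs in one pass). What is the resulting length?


Input: abadea
Stack-based adjacent duplicate removal:
  Read 'a': push. Stack: a
  Read 'b': push. Stack: ab
  Read 'a': push. Stack: aba
  Read 'd': push. Stack: abad
  Read 'e': push. Stack: abade
  Read 'a': push. Stack: abadea
Final stack: "abadea" (length 6)

6


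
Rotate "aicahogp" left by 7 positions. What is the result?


Input: "aicahogp", rotate left by 7
First 7 characters: "aicahog"
Remaining characters: "p"
Concatenate remaining + first: "p" + "aicahog" = "paicahog"

paicahog


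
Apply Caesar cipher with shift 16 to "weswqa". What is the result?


Caesar cipher: shift "weswqa" by 16
  'w' (pos 22) + 16 = pos 12 = 'm'
  'e' (pos 4) + 16 = pos 20 = 'u'
  's' (pos 18) + 16 = pos 8 = 'i'
  'w' (pos 22) + 16 = pos 12 = 'm'
  'q' (pos 16) + 16 = pos 6 = 'g'
  'a' (pos 0) + 16 = pos 16 = 'q'
Result: muimgq

muimgq


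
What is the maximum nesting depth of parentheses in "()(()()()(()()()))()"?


Input: "()(()()()(()()()))()"
Tracking depth:
  Position 0 '(': depth becomes 1
  Position 1 ')': depth becomes 0
  Position 2 '(': depth becomes 1
  Position 3 '(': depth becomes 2
  Position 4 ')': depth becomes 1
  Position 5 '(': depth becomes 2
  Position 6 ')': depth becomes 1
  Position 7 '(': depth becomes 2
  Position 8 ')': depth becomes 1
  Position 9 '(': depth becomes 2
  Position 10 '(': depth becomes 3
  Position 11 ')': depth becomes 2
  Position 12 '(': depth becomes 3
  Position 13 ')': depth becomes 2
  Position 14 '(': depth becomes 3
  Position 15 ')': depth becomes 2
  Position 16 ')': depth becomes 1
  Position 17 ')': depth becomes 0
  Position 18 '(': depth becomes 1
  Position 19 ')': depth becomes 0
Maximum depth reached: 3

3


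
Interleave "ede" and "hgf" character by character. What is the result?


Interleaving "ede" and "hgf":
  Position 0: 'e' from first, 'h' from second => "eh"
  Position 1: 'd' from first, 'g' from second => "dg"
  Position 2: 'e' from first, 'f' from second => "ef"
Result: ehdgef

ehdgef


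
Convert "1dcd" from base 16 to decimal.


Input: "1dcd" in base 16
Positional expansion:
  Digit '1' (value 1) x 16^3 = 4096
  Digit 'd' (value 13) x 16^2 = 3328
  Digit 'c' (value 12) x 16^1 = 192
  Digit 'd' (value 13) x 16^0 = 13
Sum = 7629

7629


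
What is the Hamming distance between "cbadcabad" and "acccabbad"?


Comparing "cbadcabad" and "acccabbad" position by position:
  Position 0: 'c' vs 'a' => differ
  Position 1: 'b' vs 'c' => differ
  Position 2: 'a' vs 'c' => differ
  Position 3: 'd' vs 'c' => differ
  Position 4: 'c' vs 'a' => differ
  Position 5: 'a' vs 'b' => differ
  Position 6: 'b' vs 'b' => same
  Position 7: 'a' vs 'a' => same
  Position 8: 'd' vs 'd' => same
Total differences (Hamming distance): 6

6


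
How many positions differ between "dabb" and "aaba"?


Comparing "dabb" and "aaba" position by position:
  Position 0: 'd' vs 'a' => DIFFER
  Position 1: 'a' vs 'a' => same
  Position 2: 'b' vs 'b' => same
  Position 3: 'b' vs 'a' => DIFFER
Positions that differ: 2

2


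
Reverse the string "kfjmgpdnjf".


Input: kfjmgpdnjf
Reading characters right to left:
  Position 9: 'f'
  Position 8: 'j'
  Position 7: 'n'
  Position 6: 'd'
  Position 5: 'p'
  Position 4: 'g'
  Position 3: 'm'
  Position 2: 'j'
  Position 1: 'f'
  Position 0: 'k'
Reversed: fjndpgmjfk

fjndpgmjfk


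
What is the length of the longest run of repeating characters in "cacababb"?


Input: "cacababb"
Scanning for longest run:
  Position 1 ('a'): new char, reset run to 1
  Position 2 ('c'): new char, reset run to 1
  Position 3 ('a'): new char, reset run to 1
  Position 4 ('b'): new char, reset run to 1
  Position 5 ('a'): new char, reset run to 1
  Position 6 ('b'): new char, reset run to 1
  Position 7 ('b'): continues run of 'b', length=2
Longest run: 'b' with length 2

2


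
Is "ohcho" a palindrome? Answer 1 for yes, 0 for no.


Input: ohcho
Reversed: ohcho
  Compare pos 0 ('o') with pos 4 ('o'): match
  Compare pos 1 ('h') with pos 3 ('h'): match
Result: palindrome

1


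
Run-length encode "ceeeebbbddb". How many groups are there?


Input: ceeeebbbddb
Scanning for consecutive runs:
  Group 1: 'c' x 1 (positions 0-0)
  Group 2: 'e' x 4 (positions 1-4)
  Group 3: 'b' x 3 (positions 5-7)
  Group 4: 'd' x 2 (positions 8-9)
  Group 5: 'b' x 1 (positions 10-10)
Total groups: 5

5


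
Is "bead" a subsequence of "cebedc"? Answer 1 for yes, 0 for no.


Check if "bead" is a subsequence of "cebedc"
Greedy scan:
  Position 0 ('c'): no match needed
  Position 1 ('e'): no match needed
  Position 2 ('b'): matches sub[0] = 'b'
  Position 3 ('e'): matches sub[1] = 'e'
  Position 4 ('d'): no match needed
  Position 5 ('c'): no match needed
Only matched 2/4 characters => not a subsequence

0


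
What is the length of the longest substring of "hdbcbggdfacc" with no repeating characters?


Input: "hdbcbggdfacc"
Sliding window (track last position of each char):
  Position 0 ('h'): window [0,0] length 1 -- new best
  Position 1 ('d'): window [0,1] length 2 -- new best
  Position 2 ('b'): window [0,2] length 3 -- new best
  Position 3 ('c'): window [0,3] length 4 -- new best
  Position 4 ('b'): repeat (last at 2), move window start to 3
  Position 4 ('b'): window [3,4] length 2
  Position 5 ('g'): window [3,5] length 3
  Position 6 ('g'): repeat (last at 5), move window start to 6
  Position 6 ('g'): window [6,6] length 1
  Position 7 ('d'): window [6,7] length 2
  Position 8 ('f'): window [6,8] length 3
  Position 9 ('a'): window [6,9] length 4
  Position 10 ('c'): window [6,10] length 5 -- new best
  Position 11 ('c'): repeat (last at 10), move window start to 11
  Position 11 ('c'): window [11,11] length 1
Longest substring with no repeats: "gdfac" with length 5

5


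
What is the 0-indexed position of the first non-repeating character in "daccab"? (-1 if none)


Input: daccab
Character frequencies:
  'a': 2
  'b': 1
  'c': 2
  'd': 1
Scanning left to right for freq == 1:
  Position 0 ('d'): unique! => answer = 0

0


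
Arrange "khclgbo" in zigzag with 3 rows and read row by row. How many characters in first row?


Zigzag "khclgbo" into 3 rows:
Placing characters:
  'k' => row 0
  'h' => row 1
  'c' => row 2
  'l' => row 1
  'g' => row 0
  'b' => row 1
  'o' => row 2
Rows:
  Row 0: "kg"
  Row 1: "hlb"
  Row 2: "co"
First row length: 2

2


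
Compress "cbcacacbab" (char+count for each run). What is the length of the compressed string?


Input: cbcacacbab
Runs:
  'c' x 1 => "c1"
  'b' x 1 => "b1"
  'c' x 1 => "c1"
  'a' x 1 => "a1"
  'c' x 1 => "c1"
  'a' x 1 => "a1"
  'c' x 1 => "c1"
  'b' x 1 => "b1"
  'a' x 1 => "a1"
  'b' x 1 => "b1"
Compressed: "c1b1c1a1c1a1c1b1a1b1"
Compressed length: 20

20


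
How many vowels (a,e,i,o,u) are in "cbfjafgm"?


Input: cbfjafgm
Checking each character:
  'c' at position 0: consonant
  'b' at position 1: consonant
  'f' at position 2: consonant
  'j' at position 3: consonant
  'a' at position 4: vowel (running total: 1)
  'f' at position 5: consonant
  'g' at position 6: consonant
  'm' at position 7: consonant
Total vowels: 1

1


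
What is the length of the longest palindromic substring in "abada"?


Input: "abada"
Checking substrings for palindromes:
  [0:3] "aba" (len 3) => palindrome
  [2:5] "ada" (len 3) => palindrome
Longest palindromic substring: "aba" with length 3

3


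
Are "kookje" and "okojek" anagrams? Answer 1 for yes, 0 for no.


Strings: "kookje", "okojek"
Sorted first:  ejkkoo
Sorted second: ejkkoo
Sorted forms match => anagrams

1


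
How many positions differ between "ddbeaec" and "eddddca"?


Comparing "ddbeaec" and "eddddca" position by position:
  Position 0: 'd' vs 'e' => DIFFER
  Position 1: 'd' vs 'd' => same
  Position 2: 'b' vs 'd' => DIFFER
  Position 3: 'e' vs 'd' => DIFFER
  Position 4: 'a' vs 'd' => DIFFER
  Position 5: 'e' vs 'c' => DIFFER
  Position 6: 'c' vs 'a' => DIFFER
Positions that differ: 6

6


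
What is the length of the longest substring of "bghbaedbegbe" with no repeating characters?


Input: "bghbaedbegbe"
Sliding window (track last position of each char):
  Position 0 ('b'): window [0,0] length 1 -- new best
  Position 1 ('g'): window [0,1] length 2 -- new best
  Position 2 ('h'): window [0,2] length 3 -- new best
  Position 3 ('b'): repeat (last at 0), move window start to 1
  Position 3 ('b'): window [1,3] length 3
  Position 4 ('a'): window [1,4] length 4 -- new best
  Position 5 ('e'): window [1,5] length 5 -- new best
  Position 6 ('d'): window [1,6] length 6 -- new best
  Position 7 ('b'): repeat (last at 3), move window start to 4
  Position 7 ('b'): window [4,7] length 4
  Position 8 ('e'): repeat (last at 5), move window start to 6
  Position 8 ('e'): window [6,8] length 3
  Position 9 ('g'): window [6,9] length 4
  Position 10 ('b'): repeat (last at 7), move window start to 8
  Position 10 ('b'): window [8,10] length 3
  Position 11 ('e'): repeat (last at 8), move window start to 9
  Position 11 ('e'): window [9,11] length 3
Longest substring with no repeats: "ghbaed" with length 6

6


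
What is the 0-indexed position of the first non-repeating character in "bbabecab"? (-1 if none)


Input: bbabecab
Character frequencies:
  'a': 2
  'b': 4
  'c': 1
  'e': 1
Scanning left to right for freq == 1:
  Position 0 ('b'): freq=4, skip
  Position 1 ('b'): freq=4, skip
  Position 2 ('a'): freq=2, skip
  Position 3 ('b'): freq=4, skip
  Position 4 ('e'): unique! => answer = 4

4


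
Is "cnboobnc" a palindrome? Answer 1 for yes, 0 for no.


Input: cnboobnc
Reversed: cnboobnc
  Compare pos 0 ('c') with pos 7 ('c'): match
  Compare pos 1 ('n') with pos 6 ('n'): match
  Compare pos 2 ('b') with pos 5 ('b'): match
  Compare pos 3 ('o') with pos 4 ('o'): match
Result: palindrome

1


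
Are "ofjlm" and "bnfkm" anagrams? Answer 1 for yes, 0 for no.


Strings: "ofjlm", "bnfkm"
Sorted first:  fjlmo
Sorted second: bfkmn
Differ at position 0: 'f' vs 'b' => not anagrams

0


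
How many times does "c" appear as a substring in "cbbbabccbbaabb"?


Searching for "c" in "cbbbabccbbaabb"
Scanning each position:
  Position 0: "c" => MATCH
  Position 1: "b" => no
  Position 2: "b" => no
  Position 3: "b" => no
  Position 4: "a" => no
  Position 5: "b" => no
  Position 6: "c" => MATCH
  Position 7: "c" => MATCH
  Position 8: "b" => no
  Position 9: "b" => no
  Position 10: "a" => no
  Position 11: "a" => no
  Position 12: "b" => no
  Position 13: "b" => no
Total occurrences: 3

3


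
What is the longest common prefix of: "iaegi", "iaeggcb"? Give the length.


Words: iaegi, iaeggcb
  Position 0: all 'i' => match
  Position 1: all 'a' => match
  Position 2: all 'e' => match
  Position 3: all 'g' => match
  Position 4: ('i', 'g') => mismatch, stop
LCP = "iaeg" (length 4)

4


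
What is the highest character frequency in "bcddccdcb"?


Input: bcddccdcb
Character counts:
  'b': 2
  'c': 4
  'd': 3
Maximum frequency: 4

4


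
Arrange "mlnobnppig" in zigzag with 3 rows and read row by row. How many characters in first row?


Zigzag "mlnobnppig" into 3 rows:
Placing characters:
  'm' => row 0
  'l' => row 1
  'n' => row 2
  'o' => row 1
  'b' => row 0
  'n' => row 1
  'p' => row 2
  'p' => row 1
  'i' => row 0
  'g' => row 1
Rows:
  Row 0: "mbi"
  Row 1: "lonpg"
  Row 2: "np"
First row length: 3

3


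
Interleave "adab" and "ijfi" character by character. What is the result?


Interleaving "adab" and "ijfi":
  Position 0: 'a' from first, 'i' from second => "ai"
  Position 1: 'd' from first, 'j' from second => "dj"
  Position 2: 'a' from first, 'f' from second => "af"
  Position 3: 'b' from first, 'i' from second => "bi"
Result: aidjafbi

aidjafbi


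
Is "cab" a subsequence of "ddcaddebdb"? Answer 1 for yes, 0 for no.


Check if "cab" is a subsequence of "ddcaddebdb"
Greedy scan:
  Position 0 ('d'): no match needed
  Position 1 ('d'): no match needed
  Position 2 ('c'): matches sub[0] = 'c'
  Position 3 ('a'): matches sub[1] = 'a'
  Position 4 ('d'): no match needed
  Position 5 ('d'): no match needed
  Position 6 ('e'): no match needed
  Position 7 ('b'): matches sub[2] = 'b'
  Position 8 ('d'): no match needed
  Position 9 ('b'): no match needed
All 3 characters matched => is a subsequence

1


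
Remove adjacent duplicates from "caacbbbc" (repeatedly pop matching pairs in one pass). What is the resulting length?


Input: caacbbbc
Stack-based adjacent duplicate removal:
  Read 'c': push. Stack: c
  Read 'a': push. Stack: ca
  Read 'a': matches stack top 'a' => pop. Stack: c
  Read 'c': matches stack top 'c' => pop. Stack: (empty)
  Read 'b': push. Stack: b
  Read 'b': matches stack top 'b' => pop. Stack: (empty)
  Read 'b': push. Stack: b
  Read 'c': push. Stack: bc
Final stack: "bc" (length 2)

2


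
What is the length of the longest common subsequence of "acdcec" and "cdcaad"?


LCS of "acdcec" and "cdcaad"
DP table:
           c    d    c    a    a    d
      0    0    0    0    0    0    0
  a   0    0    0    0    1    1    1
  c   0    1    1    1    1    1    1
  d   0    1    2    2    2    2    2
  c   0    1    2    3    3    3    3
  e   0    1    2    3    3    3    3
  c   0    1    2    3    3    3    3
LCS length = dp[6][6] = 3

3


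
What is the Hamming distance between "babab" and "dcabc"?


Comparing "babab" and "dcabc" position by position:
  Position 0: 'b' vs 'd' => differ
  Position 1: 'a' vs 'c' => differ
  Position 2: 'b' vs 'a' => differ
  Position 3: 'a' vs 'b' => differ
  Position 4: 'b' vs 'c' => differ
Total differences (Hamming distance): 5

5


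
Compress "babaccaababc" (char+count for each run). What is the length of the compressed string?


Input: babaccaababc
Runs:
  'b' x 1 => "b1"
  'a' x 1 => "a1"
  'b' x 1 => "b1"
  'a' x 1 => "a1"
  'c' x 2 => "c2"
  'a' x 2 => "a2"
  'b' x 1 => "b1"
  'a' x 1 => "a1"
  'b' x 1 => "b1"
  'c' x 1 => "c1"
Compressed: "b1a1b1a1c2a2b1a1b1c1"
Compressed length: 20

20


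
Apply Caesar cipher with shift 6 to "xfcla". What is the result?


Caesar cipher: shift "xfcla" by 6
  'x' (pos 23) + 6 = pos 3 = 'd'
  'f' (pos 5) + 6 = pos 11 = 'l'
  'c' (pos 2) + 6 = pos 8 = 'i'
  'l' (pos 11) + 6 = pos 17 = 'r'
  'a' (pos 0) + 6 = pos 6 = 'g'
Result: dlirg

dlirg


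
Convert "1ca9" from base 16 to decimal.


Input: "1ca9" in base 16
Positional expansion:
  Digit '1' (value 1) x 16^3 = 4096
  Digit 'c' (value 12) x 16^2 = 3072
  Digit 'a' (value 10) x 16^1 = 160
  Digit '9' (value 9) x 16^0 = 9
Sum = 7337

7337


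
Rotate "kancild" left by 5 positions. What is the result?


Input: "kancild", rotate left by 5
First 5 characters: "kanci"
Remaining characters: "ld"
Concatenate remaining + first: "ld" + "kanci" = "ldkanci"

ldkanci


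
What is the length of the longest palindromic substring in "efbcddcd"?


Input: "efbcddcd"
Checking substrings for palindromes:
  [3:7] "cddc" (len 4) => palindrome
  [5:8] "dcd" (len 3) => palindrome
  [4:6] "dd" (len 2) => palindrome
Longest palindromic substring: "cddc" with length 4

4


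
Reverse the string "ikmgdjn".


Input: ikmgdjn
Reading characters right to left:
  Position 6: 'n'
  Position 5: 'j'
  Position 4: 'd'
  Position 3: 'g'
  Position 2: 'm'
  Position 1: 'k'
  Position 0: 'i'
Reversed: njdgmki

njdgmki


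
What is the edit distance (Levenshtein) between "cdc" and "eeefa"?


Computing edit distance: "cdc" -> "eeefa"
DP table:
           e    e    e    f    a
      0    1    2    3    4    5
  c   1    1    2    3    4    5
  d   2    2    2    3    4    5
  c   3    3    3    3    4    5
Edit distance = dp[3][5] = 5

5


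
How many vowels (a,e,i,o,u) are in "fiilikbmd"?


Input: fiilikbmd
Checking each character:
  'f' at position 0: consonant
  'i' at position 1: vowel (running total: 1)
  'i' at position 2: vowel (running total: 2)
  'l' at position 3: consonant
  'i' at position 4: vowel (running total: 3)
  'k' at position 5: consonant
  'b' at position 6: consonant
  'm' at position 7: consonant
  'd' at position 8: consonant
Total vowels: 3

3


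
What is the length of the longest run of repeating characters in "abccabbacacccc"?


Input: "abccabbacacccc"
Scanning for longest run:
  Position 1 ('b'): new char, reset run to 1
  Position 2 ('c'): new char, reset run to 1
  Position 3 ('c'): continues run of 'c', length=2
  Position 4 ('a'): new char, reset run to 1
  Position 5 ('b'): new char, reset run to 1
  Position 6 ('b'): continues run of 'b', length=2
  Position 7 ('a'): new char, reset run to 1
  Position 8 ('c'): new char, reset run to 1
  Position 9 ('a'): new char, reset run to 1
  Position 10 ('c'): new char, reset run to 1
  Position 11 ('c'): continues run of 'c', length=2
  Position 12 ('c'): continues run of 'c', length=3
  Position 13 ('c'): continues run of 'c', length=4
Longest run: 'c' with length 4

4


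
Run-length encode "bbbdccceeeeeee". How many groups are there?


Input: bbbdccceeeeeee
Scanning for consecutive runs:
  Group 1: 'b' x 3 (positions 0-2)
  Group 2: 'd' x 1 (positions 3-3)
  Group 3: 'c' x 3 (positions 4-6)
  Group 4: 'e' x 7 (positions 7-13)
Total groups: 4

4


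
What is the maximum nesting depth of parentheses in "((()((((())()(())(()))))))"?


Input: "((()((((())()(())(()))))))"
Tracking depth:
  Position 0 '(': depth becomes 1
  Position 1 '(': depth becomes 2
  Position 2 '(': depth becomes 3
  Position 3 ')': depth becomes 2
  Position 4 '(': depth becomes 3
  Position 5 '(': depth becomes 4
  Position 6 '(': depth becomes 5
  Position 7 '(': depth becomes 6
  Position 8 '(': depth becomes 7
  Position 9 ')': depth becomes 6
  Position 10 ')': depth becomes 5
  Position 11 '(': depth becomes 6
  Position 12 ')': depth becomes 5
  Position 13 '(': depth becomes 6
  Position 14 '(': depth becomes 7
  Position 15 ')': depth becomes 6
  Position 16 ')': depth becomes 5
  Position 17 '(': depth becomes 6
  Position 18 '(': depth becomes 7
  Position 19 ')': depth becomes 6
  Position 20 ')': depth becomes 5
  Position 21 ')': depth becomes 4
  Position 22 ')': depth becomes 3
  Position 23 ')': depth becomes 2
  Position 24 ')': depth becomes 1
  Position 25 ')': depth becomes 0
Maximum depth reached: 7

7


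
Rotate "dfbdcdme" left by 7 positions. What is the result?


Input: "dfbdcdme", rotate left by 7
First 7 characters: "dfbdcdm"
Remaining characters: "e"
Concatenate remaining + first: "e" + "dfbdcdm" = "edfbdcdm"

edfbdcdm


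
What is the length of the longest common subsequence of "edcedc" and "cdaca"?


LCS of "edcedc" and "cdaca"
DP table:
           c    d    a    c    a
      0    0    0    0    0    0
  e   0    0    0    0    0    0
  d   0    0    1    1    1    1
  c   0    1    1    1    2    2
  e   0    1    1    1    2    2
  d   0    1    2    2    2    2
  c   0    1    2    2    3    3
LCS length = dp[6][5] = 3

3


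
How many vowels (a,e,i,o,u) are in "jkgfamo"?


Input: jkgfamo
Checking each character:
  'j' at position 0: consonant
  'k' at position 1: consonant
  'g' at position 2: consonant
  'f' at position 3: consonant
  'a' at position 4: vowel (running total: 1)
  'm' at position 5: consonant
  'o' at position 6: vowel (running total: 2)
Total vowels: 2

2


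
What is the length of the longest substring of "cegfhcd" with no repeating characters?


Input: "cegfhcd"
Sliding window (track last position of each char):
  Position 0 ('c'): window [0,0] length 1 -- new best
  Position 1 ('e'): window [0,1] length 2 -- new best
  Position 2 ('g'): window [0,2] length 3 -- new best
  Position 3 ('f'): window [0,3] length 4 -- new best
  Position 4 ('h'): window [0,4] length 5 -- new best
  Position 5 ('c'): repeat (last at 0), move window start to 1
  Position 5 ('c'): window [1,5] length 5
  Position 6 ('d'): window [1,6] length 6 -- new best
Longest substring with no repeats: "egfhcd" with length 6

6


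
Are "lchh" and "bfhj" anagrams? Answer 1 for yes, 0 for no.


Strings: "lchh", "bfhj"
Sorted first:  chhl
Sorted second: bfhj
Differ at position 0: 'c' vs 'b' => not anagrams

0


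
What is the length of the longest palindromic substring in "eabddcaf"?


Input: "eabddcaf"
Checking substrings for palindromes:
  [3:5] "dd" (len 2) => palindrome
Longest palindromic substring: "dd" with length 2

2


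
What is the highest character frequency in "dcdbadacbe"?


Input: dcdbadacbe
Character counts:
  'a': 2
  'b': 2
  'c': 2
  'd': 3
  'e': 1
Maximum frequency: 3

3


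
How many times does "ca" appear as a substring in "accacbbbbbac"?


Searching for "ca" in "accacbbbbbac"
Scanning each position:
  Position 0: "ac" => no
  Position 1: "cc" => no
  Position 2: "ca" => MATCH
  Position 3: "ac" => no
  Position 4: "cb" => no
  Position 5: "bb" => no
  Position 6: "bb" => no
  Position 7: "bb" => no
  Position 8: "bb" => no
  Position 9: "ba" => no
  Position 10: "ac" => no
Total occurrences: 1

1


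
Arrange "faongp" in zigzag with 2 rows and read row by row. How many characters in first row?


Zigzag "faongp" into 2 rows:
Placing characters:
  'f' => row 0
  'a' => row 1
  'o' => row 0
  'n' => row 1
  'g' => row 0
  'p' => row 1
Rows:
  Row 0: "fog"
  Row 1: "anp"
First row length: 3

3


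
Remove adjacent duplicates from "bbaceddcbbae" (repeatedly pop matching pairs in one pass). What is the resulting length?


Input: bbaceddcbbae
Stack-based adjacent duplicate removal:
  Read 'b': push. Stack: b
  Read 'b': matches stack top 'b' => pop. Stack: (empty)
  Read 'a': push. Stack: a
  Read 'c': push. Stack: ac
  Read 'e': push. Stack: ace
  Read 'd': push. Stack: aced
  Read 'd': matches stack top 'd' => pop. Stack: ace
  Read 'c': push. Stack: acec
  Read 'b': push. Stack: acecb
  Read 'b': matches stack top 'b' => pop. Stack: acec
  Read 'a': push. Stack: aceca
  Read 'e': push. Stack: acecae
Final stack: "acecae" (length 6)

6


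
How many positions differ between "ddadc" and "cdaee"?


Comparing "ddadc" and "cdaee" position by position:
  Position 0: 'd' vs 'c' => DIFFER
  Position 1: 'd' vs 'd' => same
  Position 2: 'a' vs 'a' => same
  Position 3: 'd' vs 'e' => DIFFER
  Position 4: 'c' vs 'e' => DIFFER
Positions that differ: 3

3


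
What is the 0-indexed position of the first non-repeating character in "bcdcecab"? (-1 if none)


Input: bcdcecab
Character frequencies:
  'a': 1
  'b': 2
  'c': 3
  'd': 1
  'e': 1
Scanning left to right for freq == 1:
  Position 0 ('b'): freq=2, skip
  Position 1 ('c'): freq=3, skip
  Position 2 ('d'): unique! => answer = 2

2


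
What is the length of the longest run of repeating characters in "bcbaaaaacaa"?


Input: "bcbaaaaacaa"
Scanning for longest run:
  Position 1 ('c'): new char, reset run to 1
  Position 2 ('b'): new char, reset run to 1
  Position 3 ('a'): new char, reset run to 1
  Position 4 ('a'): continues run of 'a', length=2
  Position 5 ('a'): continues run of 'a', length=3
  Position 6 ('a'): continues run of 'a', length=4
  Position 7 ('a'): continues run of 'a', length=5
  Position 8 ('c'): new char, reset run to 1
  Position 9 ('a'): new char, reset run to 1
  Position 10 ('a'): continues run of 'a', length=2
Longest run: 'a' with length 5

5


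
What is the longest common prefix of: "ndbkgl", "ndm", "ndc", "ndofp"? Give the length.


Words: ndbkgl, ndm, ndc, ndofp
  Position 0: all 'n' => match
  Position 1: all 'd' => match
  Position 2: ('b', 'm', 'c', 'o') => mismatch, stop
LCP = "nd" (length 2)

2


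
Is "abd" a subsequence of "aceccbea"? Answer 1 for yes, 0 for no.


Check if "abd" is a subsequence of "aceccbea"
Greedy scan:
  Position 0 ('a'): matches sub[0] = 'a'
  Position 1 ('c'): no match needed
  Position 2 ('e'): no match needed
  Position 3 ('c'): no match needed
  Position 4 ('c'): no match needed
  Position 5 ('b'): matches sub[1] = 'b'
  Position 6 ('e'): no match needed
  Position 7 ('a'): no match needed
Only matched 2/3 characters => not a subsequence

0


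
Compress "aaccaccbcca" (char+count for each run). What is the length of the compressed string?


Input: aaccaccbcca
Runs:
  'a' x 2 => "a2"
  'c' x 2 => "c2"
  'a' x 1 => "a1"
  'c' x 2 => "c2"
  'b' x 1 => "b1"
  'c' x 2 => "c2"
  'a' x 1 => "a1"
Compressed: "a2c2a1c2b1c2a1"
Compressed length: 14

14


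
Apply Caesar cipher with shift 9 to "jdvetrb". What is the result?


Caesar cipher: shift "jdvetrb" by 9
  'j' (pos 9) + 9 = pos 18 = 's'
  'd' (pos 3) + 9 = pos 12 = 'm'
  'v' (pos 21) + 9 = pos 4 = 'e'
  'e' (pos 4) + 9 = pos 13 = 'n'
  't' (pos 19) + 9 = pos 2 = 'c'
  'r' (pos 17) + 9 = pos 0 = 'a'
  'b' (pos 1) + 9 = pos 10 = 'k'
Result: smencak

smencak


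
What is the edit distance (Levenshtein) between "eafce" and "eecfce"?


Computing edit distance: "eafce" -> "eecfce"
DP table:
           e    e    c    f    c    e
      0    1    2    3    4    5    6
  e   1    0    1    2    3    4    5
  a   2    1    1    2    3    4    5
  f   3    2    2    2    2    3    4
  c   4    3    3    2    3    2    3
  e   5    4    3    3    3    3    2
Edit distance = dp[5][6] = 2

2


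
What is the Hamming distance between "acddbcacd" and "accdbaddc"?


Comparing "acddbcacd" and "accdbaddc" position by position:
  Position 0: 'a' vs 'a' => same
  Position 1: 'c' vs 'c' => same
  Position 2: 'd' vs 'c' => differ
  Position 3: 'd' vs 'd' => same
  Position 4: 'b' vs 'b' => same
  Position 5: 'c' vs 'a' => differ
  Position 6: 'a' vs 'd' => differ
  Position 7: 'c' vs 'd' => differ
  Position 8: 'd' vs 'c' => differ
Total differences (Hamming distance): 5

5


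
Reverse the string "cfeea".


Input: cfeea
Reading characters right to left:
  Position 4: 'a'
  Position 3: 'e'
  Position 2: 'e'
  Position 1: 'f'
  Position 0: 'c'
Reversed: aeefc

aeefc


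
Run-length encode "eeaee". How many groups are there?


Input: eeaee
Scanning for consecutive runs:
  Group 1: 'e' x 2 (positions 0-1)
  Group 2: 'a' x 1 (positions 2-2)
  Group 3: 'e' x 2 (positions 3-4)
Total groups: 3

3


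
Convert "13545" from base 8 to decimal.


Input: "13545" in base 8
Positional expansion:
  Digit '1' (value 1) x 8^4 = 4096
  Digit '3' (value 3) x 8^3 = 1536
  Digit '5' (value 5) x 8^2 = 320
  Digit '4' (value 4) x 8^1 = 32
  Digit '5' (value 5) x 8^0 = 5
Sum = 5989

5989


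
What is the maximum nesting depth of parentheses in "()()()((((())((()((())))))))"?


Input: "()()()((((())((()((())))))))"
Tracking depth:
  Position 0 '(': depth becomes 1
  Position 1 ')': depth becomes 0
  Position 2 '(': depth becomes 1
  Position 3 ')': depth becomes 0
  Position 4 '(': depth becomes 1
  Position 5 ')': depth becomes 0
  Position 6 '(': depth becomes 1
  Position 7 '(': depth becomes 2
  Position 8 '(': depth becomes 3
  Position 9 '(': depth becomes 4
  Position 10 '(': depth becomes 5
  Position 11 ')': depth becomes 4
  Position 12 ')': depth becomes 3
  Position 13 '(': depth becomes 4
  Position 14 '(': depth becomes 5
  Position 15 '(': depth becomes 6
  Position 16 ')': depth becomes 5
  Position 17 '(': depth becomes 6
  Position 18 '(': depth becomes 7
  Position 19 '(': depth becomes 8
  Position 20 ')': depth becomes 7
  Position 21 ')': depth becomes 6
  Position 22 ')': depth becomes 5
  Position 23 ')': depth becomes 4
  Position 24 ')': depth becomes 3
  Position 25 ')': depth becomes 2
  Position 26 ')': depth becomes 1
  Position 27 ')': depth becomes 0
Maximum depth reached: 8

8


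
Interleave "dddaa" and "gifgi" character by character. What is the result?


Interleaving "dddaa" and "gifgi":
  Position 0: 'd' from first, 'g' from second => "dg"
  Position 1: 'd' from first, 'i' from second => "di"
  Position 2: 'd' from first, 'f' from second => "df"
  Position 3: 'a' from first, 'g' from second => "ag"
  Position 4: 'a' from first, 'i' from second => "ai"
Result: dgdidfagai

dgdidfagai


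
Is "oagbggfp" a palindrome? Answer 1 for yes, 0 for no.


Input: oagbggfp
Reversed: pfggbgao
  Compare pos 0 ('o') with pos 7 ('p'): MISMATCH
  Compare pos 1 ('a') with pos 6 ('f'): MISMATCH
  Compare pos 2 ('g') with pos 5 ('g'): match
  Compare pos 3 ('b') with pos 4 ('g'): MISMATCH
Result: not a palindrome

0


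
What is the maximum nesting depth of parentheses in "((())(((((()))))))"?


Input: "((())(((((()))))))"
Tracking depth:
  Position 0 '(': depth becomes 1
  Position 1 '(': depth becomes 2
  Position 2 '(': depth becomes 3
  Position 3 ')': depth becomes 2
  Position 4 ')': depth becomes 1
  Position 5 '(': depth becomes 2
  Position 6 '(': depth becomes 3
  Position 7 '(': depth becomes 4
  Position 8 '(': depth becomes 5
  Position 9 '(': depth becomes 6
  Position 10 '(': depth becomes 7
  Position 11 ')': depth becomes 6
  Position 12 ')': depth becomes 5
  Position 13 ')': depth becomes 4
  Position 14 ')': depth becomes 3
  Position 15 ')': depth becomes 2
  Position 16 ')': depth becomes 1
  Position 17 ')': depth becomes 0
Maximum depth reached: 7

7


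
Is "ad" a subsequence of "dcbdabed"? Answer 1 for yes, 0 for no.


Check if "ad" is a subsequence of "dcbdabed"
Greedy scan:
  Position 0 ('d'): no match needed
  Position 1 ('c'): no match needed
  Position 2 ('b'): no match needed
  Position 3 ('d'): no match needed
  Position 4 ('a'): matches sub[0] = 'a'
  Position 5 ('b'): no match needed
  Position 6 ('e'): no match needed
  Position 7 ('d'): matches sub[1] = 'd'
All 2 characters matched => is a subsequence

1


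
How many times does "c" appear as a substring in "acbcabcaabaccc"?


Searching for "c" in "acbcabcaabaccc"
Scanning each position:
  Position 0: "a" => no
  Position 1: "c" => MATCH
  Position 2: "b" => no
  Position 3: "c" => MATCH
  Position 4: "a" => no
  Position 5: "b" => no
  Position 6: "c" => MATCH
  Position 7: "a" => no
  Position 8: "a" => no
  Position 9: "b" => no
  Position 10: "a" => no
  Position 11: "c" => MATCH
  Position 12: "c" => MATCH
  Position 13: "c" => MATCH
Total occurrences: 6

6


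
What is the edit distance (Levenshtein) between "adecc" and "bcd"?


Computing edit distance: "adecc" -> "bcd"
DP table:
           b    c    d
      0    1    2    3
  a   1    1    2    3
  d   2    2    2    2
  e   3    3    3    3
  c   4    4    3    4
  c   5    5    4    4
Edit distance = dp[5][3] = 4

4


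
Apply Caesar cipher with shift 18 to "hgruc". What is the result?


Caesar cipher: shift "hgruc" by 18
  'h' (pos 7) + 18 = pos 25 = 'z'
  'g' (pos 6) + 18 = pos 24 = 'y'
  'r' (pos 17) + 18 = pos 9 = 'j'
  'u' (pos 20) + 18 = pos 12 = 'm'
  'c' (pos 2) + 18 = pos 20 = 'u'
Result: zyjmu

zyjmu


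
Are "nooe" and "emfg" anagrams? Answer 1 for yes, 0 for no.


Strings: "nooe", "emfg"
Sorted first:  enoo
Sorted second: efgm
Differ at position 1: 'n' vs 'f' => not anagrams

0
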